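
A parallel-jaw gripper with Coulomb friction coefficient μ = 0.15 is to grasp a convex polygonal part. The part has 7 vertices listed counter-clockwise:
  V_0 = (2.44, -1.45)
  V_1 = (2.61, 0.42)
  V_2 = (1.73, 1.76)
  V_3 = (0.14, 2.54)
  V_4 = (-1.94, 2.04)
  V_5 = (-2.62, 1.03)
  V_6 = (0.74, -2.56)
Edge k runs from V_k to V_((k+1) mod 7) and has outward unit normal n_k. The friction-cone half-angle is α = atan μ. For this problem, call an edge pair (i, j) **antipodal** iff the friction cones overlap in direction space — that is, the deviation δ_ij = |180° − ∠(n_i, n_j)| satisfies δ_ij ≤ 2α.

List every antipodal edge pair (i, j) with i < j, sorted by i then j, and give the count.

count = 1; pairs: (1,5)

α = atan 0.15 = 8.53°;  2α = 17.06°
n_0 = (+0.9959, -0.0905)
n_1 = (+0.8359, +0.5489)
n_2 = (+0.4404, +0.8978)
n_3 = (-0.2337, +0.9723)
n_4 = (-0.8295, +0.5585)
n_5 = (-0.7301, -0.6833)
n_6 = (+0.5467, -0.8373)
  (0,1): δ = 141.51°  ·
  (0,2): δ = 110.94°  ·
  (0,3): δ = 71.29°  ·
  (0,4): δ = 28.76°  ·
  (0,5): δ = 48.30°  ·
  (0,6): δ = 128.34°  ·
  (1,2): δ = 149.42°  ·
  (1,3): δ = 109.78°  ·
  (1,4): δ = 67.24°  ·
  (1,5): δ = 9.81°  ✓
  (1,6): δ = 89.85°  ·
  (2,3): δ = 140.35°  ·
  (2,4): δ = 97.82°  ·
  (2,5): δ = 20.76°  ·
  (2,6): δ = 59.27°  ·
  (3,4): δ = 137.47°  ·
  (3,5): δ = 60.41°  ·
  (3,6): δ = 19.63°  ·
  (4,5): δ = 102.94°  ·
  (4,6): δ = 22.91°  ·
  (5,6): δ = 99.96°  ·
antipodal pairs: 1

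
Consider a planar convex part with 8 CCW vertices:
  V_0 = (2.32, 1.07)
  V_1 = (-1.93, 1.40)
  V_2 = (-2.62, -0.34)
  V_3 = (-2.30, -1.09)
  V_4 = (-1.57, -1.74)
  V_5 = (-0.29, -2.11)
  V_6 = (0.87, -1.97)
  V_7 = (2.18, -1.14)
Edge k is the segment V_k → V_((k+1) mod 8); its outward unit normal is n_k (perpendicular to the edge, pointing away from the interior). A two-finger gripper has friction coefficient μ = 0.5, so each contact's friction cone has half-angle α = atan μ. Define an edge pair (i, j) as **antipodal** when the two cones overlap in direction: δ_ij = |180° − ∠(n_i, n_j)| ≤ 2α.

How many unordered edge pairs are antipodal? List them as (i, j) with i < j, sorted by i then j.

count = 8; pairs: (0,3), (0,4), (0,5), (0,6), (1,6), (1,7), (2,7), (3,7)

α = atan 0.5 = 26.57°;  2α = 53.13°
n_0 = (+0.0774, +0.9970)
n_1 = (-0.9296, +0.3686)
n_2 = (-0.9198, -0.3924)
n_3 = (-0.6650, -0.7468)
n_4 = (-0.2777, -0.9607)
n_5 = (+0.1198, -0.9928)
n_6 = (+0.5352, -0.8447)
n_7 = (+0.9980, -0.0632)
  (0,1): δ = 107.19°  ·
  (0,2): δ = 62.45°  ·
  (0,3): δ = 37.24°  ✓
  (0,4): δ = 11.68°  ✓
  (0,5): δ = 11.32°  ✓
  (0,6): δ = 36.80°  ✓
  (0,7): δ = 90.82°  ·
  (1,2): δ = 135.26°  ·
  (1,3): δ = 110.05°  ·
  (1,4): δ = 84.49°  ·
  (1,5): δ = 61.49°  ·
  (1,6): δ = 36.01°  ✓
  (1,7): δ = 18.01°  ✓
  (2,3): δ = 154.79°  ·
  (2,4): δ = 129.23°  ·
  (2,5): δ = 106.22°  ·
  (2,6): δ = 80.75°  ·
  (2,7): δ = 26.73°  ✓
  (3,4): δ = 154.44°  ·
  (3,5): δ = 131.44°  ·
  (3,6): δ = 105.96°  ·
  (3,7): δ = 51.94°  ✓
  (4,5): δ = 157.00°  ·
  (4,6): δ = 131.52°  ·
  (4,7): δ = 77.50°  ·
  (5,6): δ = 154.52°  ·
  (5,7): δ = 100.51°  ·
  (6,7): δ = 125.98°  ·
antipodal pairs: 8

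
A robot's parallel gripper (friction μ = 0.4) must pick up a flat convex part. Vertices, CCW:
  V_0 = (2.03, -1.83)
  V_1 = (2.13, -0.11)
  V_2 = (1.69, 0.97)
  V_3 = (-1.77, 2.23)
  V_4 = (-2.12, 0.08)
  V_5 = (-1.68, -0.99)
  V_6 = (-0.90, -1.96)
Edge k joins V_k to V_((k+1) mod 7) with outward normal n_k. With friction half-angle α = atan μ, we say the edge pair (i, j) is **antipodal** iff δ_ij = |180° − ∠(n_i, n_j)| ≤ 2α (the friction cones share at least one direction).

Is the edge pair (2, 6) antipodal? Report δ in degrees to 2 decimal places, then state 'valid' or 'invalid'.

δ = 22.55°, valid

α = atan 0.4 = 21.80°;  2α = 43.60°
edge 2: e_2 = (-3.46, +1.26);  n_2 = (+0.3422, +0.9396)
edge 6: e_6 = (+2.93, +0.13);  n_6 = (+0.0443, -0.9990)
∠(n_2, n_6) = 157.45°
δ = |180° − 157.45°| = 22.55°
22.55° ≤ 2α = 43.60°  →  valid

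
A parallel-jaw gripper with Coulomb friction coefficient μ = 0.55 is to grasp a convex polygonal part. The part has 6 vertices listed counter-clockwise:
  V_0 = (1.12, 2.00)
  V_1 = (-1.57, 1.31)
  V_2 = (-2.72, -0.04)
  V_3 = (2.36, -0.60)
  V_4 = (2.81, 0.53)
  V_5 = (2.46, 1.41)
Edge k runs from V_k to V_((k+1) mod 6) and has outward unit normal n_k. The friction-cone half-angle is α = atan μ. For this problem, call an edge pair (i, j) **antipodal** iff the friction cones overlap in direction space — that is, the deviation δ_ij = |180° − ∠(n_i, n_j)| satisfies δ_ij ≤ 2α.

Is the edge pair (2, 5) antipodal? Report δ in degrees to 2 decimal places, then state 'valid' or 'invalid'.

α = atan 0.55 = 28.81°;  2α = 57.62°
edge 2: e_2 = (+5.08, -0.56);  n_2 = (-0.1096, -0.9940)
edge 5: e_5 = (-1.34, +0.59);  n_5 = (+0.4030, +0.9152)
∠(n_2, n_5) = 162.53°
δ = |180° − 162.53°| = 17.47°
17.47° ≤ 2α = 57.62°  →  valid

δ = 17.47°, valid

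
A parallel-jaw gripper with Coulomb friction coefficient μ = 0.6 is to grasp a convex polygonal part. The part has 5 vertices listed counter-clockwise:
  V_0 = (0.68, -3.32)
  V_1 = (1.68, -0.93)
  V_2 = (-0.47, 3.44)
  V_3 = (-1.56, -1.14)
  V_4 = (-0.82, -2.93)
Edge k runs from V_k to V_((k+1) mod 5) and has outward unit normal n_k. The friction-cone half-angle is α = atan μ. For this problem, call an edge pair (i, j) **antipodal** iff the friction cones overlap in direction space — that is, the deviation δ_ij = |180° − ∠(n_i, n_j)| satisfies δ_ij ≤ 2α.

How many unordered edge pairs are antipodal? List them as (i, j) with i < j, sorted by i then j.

count = 5; pairs: (0,2), (0,3), (1,2), (1,3), (1,4)

α = atan 0.6 = 30.96°;  2α = 61.93°
n_0 = (+0.9225, -0.3860)
n_1 = (+0.8973, +0.4415)
n_2 = (-0.9728, +0.2315)
n_3 = (-0.9241, -0.3820)
n_4 = (-0.2516, -0.9678)
  (0,1): δ = 131.10°  ·
  (0,2): δ = 9.32°  ✓
  (0,3): δ = 45.17°  ✓
  (0,4): δ = 98.13°  ·
  (1,2): δ = 39.58°  ✓
  (1,3): δ = 3.74°  ✓
  (1,4): δ = 49.23°  ✓
  (2,3): δ = 144.15°  ·
  (2,4): δ = 91.19°  ·
  (3,4): δ = 127.03°  ·
antipodal pairs: 5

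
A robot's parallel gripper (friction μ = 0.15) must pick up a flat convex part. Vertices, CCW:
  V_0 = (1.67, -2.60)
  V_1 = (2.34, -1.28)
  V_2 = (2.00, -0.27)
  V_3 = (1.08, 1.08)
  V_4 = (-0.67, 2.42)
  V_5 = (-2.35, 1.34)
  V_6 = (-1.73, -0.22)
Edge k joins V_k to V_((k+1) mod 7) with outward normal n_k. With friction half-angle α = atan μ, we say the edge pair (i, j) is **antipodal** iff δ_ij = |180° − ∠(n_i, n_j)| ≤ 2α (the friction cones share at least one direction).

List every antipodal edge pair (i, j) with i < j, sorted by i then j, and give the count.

count = 3; pairs: (1,5), (2,5), (3,6)

α = atan 0.15 = 8.53°;  2α = 17.06°
n_0 = (+0.8917, -0.4526)
n_1 = (+0.9477, +0.3190)
n_2 = (+0.8264, +0.5631)
n_3 = (+0.6080, +0.7940)
n_4 = (-0.5408, +0.8412)
n_5 = (-0.9293, -0.3693)
n_6 = (-0.5735, -0.8192)
  (0,1): δ = 134.48°  ·
  (0,2): δ = 118.82°  ·
  (0,3): δ = 100.53°  ·
  (0,4): δ = 30.35°  ·
  (0,5): δ = 48.59°  ·
  (0,6): δ = 81.92°  ·
  (1,2): δ = 164.33°  ·
  (1,3): δ = 146.05°  ·
  (1,4): δ = 75.87°  ·
  (1,5): δ = 3.07°  ✓
  (1,6): δ = 36.40°  ·
  (2,3): δ = 161.72°  ·
  (2,4): δ = 91.54°  ·
  (2,5): δ = 12.60°  ✓
  (2,6): δ = 20.73°  ·
  (3,4): δ = 109.82°  ·
  (3,5): δ = 30.88°  ·
  (3,6): δ = 2.45°  ✓
  (4,5): δ = 101.06°  ·
  (4,6): δ = 67.73°  ·
  (5,6): δ = 146.67°  ·
antipodal pairs: 3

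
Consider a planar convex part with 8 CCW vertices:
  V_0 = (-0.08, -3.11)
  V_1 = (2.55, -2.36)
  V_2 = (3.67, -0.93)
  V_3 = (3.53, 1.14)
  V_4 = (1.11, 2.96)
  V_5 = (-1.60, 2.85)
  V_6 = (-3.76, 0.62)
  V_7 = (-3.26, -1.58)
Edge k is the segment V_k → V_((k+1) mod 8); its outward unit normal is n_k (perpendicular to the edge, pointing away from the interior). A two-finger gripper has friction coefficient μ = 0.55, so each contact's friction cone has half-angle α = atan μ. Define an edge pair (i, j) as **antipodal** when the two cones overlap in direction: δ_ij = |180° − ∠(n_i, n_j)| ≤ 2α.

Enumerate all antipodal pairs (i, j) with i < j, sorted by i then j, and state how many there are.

α = atan 0.55 = 28.81°;  2α = 57.62°
n_0 = (+0.2742, -0.9617)
n_1 = (+0.7873, -0.6166)
n_2 = (+0.9977, +0.0675)
n_3 = (+0.6011, +0.7992)
n_4 = (-0.0406, +0.9992)
n_5 = (-0.7183, +0.6957)
n_6 = (-0.9751, -0.2216)
n_7 = (-0.4336, -0.9011)
  (0,1): δ = 143.99°  ·
  (0,2): δ = 102.05°  ·
  (0,3): δ = 52.86°  ✓
  (0,4): δ = 13.59°  ✓
  (0,5): δ = 30.00°  ✓
  (0,6): δ = 86.89°  ·
  (0,7): δ = 138.39°  ·
  (1,2): δ = 138.06°  ·
  (1,3): δ = 88.88°  ·
  (1,4): δ = 49.61°  ✓
  (1,5): δ = 6.02°  ✓
  (1,6): δ = 50.87°  ✓
  (1,7): δ = 102.37°  ·
  (2,3): δ = 130.81°  ·
  (2,4): δ = 91.54°  ·
  (2,5): δ = 47.96°  ✓
  (2,6): δ = 8.94°  ✓
  (2,7): δ = 60.44°  ·
  (3,4): δ = 140.73°  ·
  (3,5): δ = 97.14°  ·
  (3,6): δ = 40.25°  ✓
  (3,7): δ = 11.25°  ✓
  (4,5): δ = 136.41°  ·
  (4,6): δ = 79.52°  ·
  (4,7): δ = 28.02°  ✓
  (5,6): δ = 123.11°  ·
  (5,7): δ = 71.61°  ·
  (6,7): δ = 128.50°  ·
antipodal pairs: 11

count = 11; pairs: (0,3), (0,4), (0,5), (1,4), (1,5), (1,6), (2,5), (2,6), (3,6), (3,7), (4,7)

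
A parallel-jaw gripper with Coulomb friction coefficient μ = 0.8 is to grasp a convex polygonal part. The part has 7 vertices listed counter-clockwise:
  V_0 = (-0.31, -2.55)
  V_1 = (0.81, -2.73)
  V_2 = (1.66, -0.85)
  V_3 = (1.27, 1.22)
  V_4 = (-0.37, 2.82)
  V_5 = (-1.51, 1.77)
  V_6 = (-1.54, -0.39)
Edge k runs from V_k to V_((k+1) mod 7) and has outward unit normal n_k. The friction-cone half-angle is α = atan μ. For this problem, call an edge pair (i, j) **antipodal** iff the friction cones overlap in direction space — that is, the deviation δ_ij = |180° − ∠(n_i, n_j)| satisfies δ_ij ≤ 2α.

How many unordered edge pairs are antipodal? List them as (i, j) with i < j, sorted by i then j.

α = atan 0.8 = 38.66°;  2α = 77.32°
n_0 = (-0.1587, -0.9873)
n_1 = (+0.9112, -0.4120)
n_2 = (+0.9827, +0.1851)
n_3 = (+0.6983, +0.7158)
n_4 = (-0.6775, +0.7355)
n_5 = (-0.9999, +0.0139)
n_6 = (-0.8690, -0.4948)
  (0,1): δ = 105.20°  ·
  (0,2): δ = 70.20°  ✓
  (0,3): δ = 35.16°  ✓
  (0,4): δ = 51.78°  ✓
  (0,5): δ = 98.33°  ·
  (0,6): δ = 128.79°  ·
  (1,2): δ = 145.00°  ·
  (1,3): δ = 109.96°  ·
  (1,4): δ = 23.02°  ✓
  (1,5): δ = 23.53°  ✓
  (1,6): δ = 53.99°  ✓
  (2,3): δ = 144.96°  ·
  (2,4): δ = 58.02°  ✓
  (2,5): δ = 11.47°  ✓
  (2,6): δ = 18.99°  ✓
  (3,4): δ = 93.06°  ·
  (3,5): δ = 46.50°  ✓
  (3,6): δ = 16.05°  ✓
  (4,5): δ = 133.44°  ·
  (4,6): δ = 102.99°  ·
  (5,6): δ = 149.55°  ·
antipodal pairs: 11

count = 11; pairs: (0,2), (0,3), (0,4), (1,4), (1,5), (1,6), (2,4), (2,5), (2,6), (3,5), (3,6)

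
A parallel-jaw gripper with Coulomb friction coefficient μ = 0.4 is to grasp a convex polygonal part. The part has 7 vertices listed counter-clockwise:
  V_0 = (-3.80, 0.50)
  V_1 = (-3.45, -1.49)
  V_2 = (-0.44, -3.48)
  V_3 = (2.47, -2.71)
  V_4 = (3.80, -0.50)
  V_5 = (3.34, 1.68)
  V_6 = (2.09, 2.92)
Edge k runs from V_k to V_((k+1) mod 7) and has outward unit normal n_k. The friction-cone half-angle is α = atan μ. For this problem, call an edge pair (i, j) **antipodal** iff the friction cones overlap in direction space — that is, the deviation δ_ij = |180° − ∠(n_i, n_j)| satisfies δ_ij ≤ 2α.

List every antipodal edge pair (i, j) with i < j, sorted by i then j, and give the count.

count = 6; pairs: (0,3), (0,4), (0,5), (1,5), (2,6), (3,6)

α = atan 0.4 = 21.80°;  2α = 43.60°
n_0 = (-0.9849, -0.1732)
n_1 = (-0.5515, -0.8342)
n_2 = (+0.2558, -0.9667)
n_3 = (+0.8568, -0.5156)
n_4 = (+0.9785, +0.2065)
n_5 = (+0.7043, +0.7099)
n_6 = (-0.3800, +0.9250)
  (0,1): δ = 133.44°  ·
  (0,2): δ = 85.15°  ·
  (0,3): δ = 41.02°  ✓
  (0,4): δ = 1.94°  ✓
  (0,5): δ = 35.25°  ✓
  (0,6): δ = 102.36°  ·
  (1,2): δ = 131.71°  ·
  (1,3): δ = 87.57°  ·
  (1,4): δ = 44.61°  ·
  (1,5): δ = 11.30°  ✓
  (1,6): δ = 55.81°  ·
  (2,3): δ = 135.86°  ·
  (2,4): δ = 92.91°  ·
  (2,5): δ = 59.59°  ·
  (2,6): δ = 7.52°  ✓
  (3,4): δ = 137.04°  ·
  (3,5): δ = 103.73°  ·
  (3,6): δ = 36.62°  ✓
  (4,5): δ = 146.69°  ·
  (4,6): δ = 79.58°  ·
  (5,6): δ = 112.89°  ·
antipodal pairs: 6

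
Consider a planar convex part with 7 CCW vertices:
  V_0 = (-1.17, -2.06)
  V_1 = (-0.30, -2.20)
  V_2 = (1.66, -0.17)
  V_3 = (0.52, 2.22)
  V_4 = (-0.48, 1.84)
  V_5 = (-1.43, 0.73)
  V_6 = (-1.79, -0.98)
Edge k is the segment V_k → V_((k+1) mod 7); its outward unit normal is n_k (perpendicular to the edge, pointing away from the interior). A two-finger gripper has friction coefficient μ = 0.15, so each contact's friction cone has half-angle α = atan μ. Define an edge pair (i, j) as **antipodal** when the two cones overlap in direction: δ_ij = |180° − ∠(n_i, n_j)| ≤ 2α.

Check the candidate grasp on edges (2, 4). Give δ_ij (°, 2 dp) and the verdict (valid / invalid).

α = atan 0.15 = 8.53°;  2α = 17.06°
edge 2: e_2 = (-1.14, +2.39);  n_2 = (+0.9026, +0.4305)
edge 4: e_4 = (-0.95, -1.11);  n_4 = (-0.7597, +0.6502)
∠(n_2, n_4) = 113.94°
δ = |180° − 113.94°| = 66.06°
66.06° > 2α = 17.06°  →  invalid

δ = 66.06°, invalid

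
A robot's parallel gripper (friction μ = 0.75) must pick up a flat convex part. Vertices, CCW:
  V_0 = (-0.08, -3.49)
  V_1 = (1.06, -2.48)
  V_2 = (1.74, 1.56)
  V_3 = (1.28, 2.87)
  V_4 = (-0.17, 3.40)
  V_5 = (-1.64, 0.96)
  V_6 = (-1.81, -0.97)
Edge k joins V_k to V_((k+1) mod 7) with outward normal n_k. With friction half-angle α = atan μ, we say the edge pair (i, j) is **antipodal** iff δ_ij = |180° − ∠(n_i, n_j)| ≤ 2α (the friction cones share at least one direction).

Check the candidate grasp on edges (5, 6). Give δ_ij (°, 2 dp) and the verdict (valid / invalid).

δ = 140.50°, invalid

α = atan 0.75 = 36.87°;  2α = 73.74°
edge 5: e_5 = (-0.17, -1.93);  n_5 = (-0.9961, +0.0877)
edge 6: e_6 = (+1.73, -2.52);  n_6 = (-0.8244, -0.5660)
∠(n_5, n_6) = 39.50°
δ = |180° − 39.50°| = 140.50°
140.50° > 2α = 73.74°  →  invalid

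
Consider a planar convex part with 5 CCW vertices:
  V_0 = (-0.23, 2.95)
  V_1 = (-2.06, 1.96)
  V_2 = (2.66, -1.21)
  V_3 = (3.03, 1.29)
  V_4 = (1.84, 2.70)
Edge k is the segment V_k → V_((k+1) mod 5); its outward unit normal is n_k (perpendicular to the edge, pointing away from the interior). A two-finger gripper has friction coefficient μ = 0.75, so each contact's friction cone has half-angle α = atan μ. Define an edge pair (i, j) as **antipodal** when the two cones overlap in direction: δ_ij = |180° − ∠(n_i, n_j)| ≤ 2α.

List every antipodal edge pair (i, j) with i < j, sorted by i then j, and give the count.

α = atan 0.75 = 36.87°;  2α = 73.74°
n_0 = (-0.4758, +0.8795)
n_1 = (-0.5575, -0.8302)
n_2 = (+0.9892, -0.1464)
n_3 = (+0.7642, +0.6450)
n_4 = (+0.1199, +0.9928)
  (0,1): δ = 62.30°  ✓
  (0,2): δ = 53.17°  ✓
  (0,3): δ = 101.75°  ·
  (0,4): δ = 144.70°  ·
  (1,2): δ = 64.53°  ✓
  (1,3): δ = 15.95°  ✓
  (1,4): δ = 27.00°  ✓
  (2,3): δ = 131.42°  ·
  (2,4): δ = 88.47°  ·
  (3,4): δ = 137.05°  ·
antipodal pairs: 5

count = 5; pairs: (0,1), (0,2), (1,2), (1,3), (1,4)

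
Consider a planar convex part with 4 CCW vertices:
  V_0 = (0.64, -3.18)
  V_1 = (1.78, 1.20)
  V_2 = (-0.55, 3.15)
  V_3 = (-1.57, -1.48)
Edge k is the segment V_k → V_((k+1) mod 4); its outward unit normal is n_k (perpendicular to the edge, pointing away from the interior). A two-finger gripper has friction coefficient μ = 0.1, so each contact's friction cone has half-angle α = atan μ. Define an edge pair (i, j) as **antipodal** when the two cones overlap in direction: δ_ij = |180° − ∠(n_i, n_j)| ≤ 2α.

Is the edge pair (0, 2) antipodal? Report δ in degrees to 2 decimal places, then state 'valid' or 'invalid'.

δ = 2.16°, valid

α = atan 0.1 = 5.71°;  2α = 11.42°
edge 0: e_0 = (+1.14, +4.38);  n_0 = (+0.9678, -0.2519)
edge 2: e_2 = (-1.02, -4.63);  n_2 = (-0.9766, +0.2151)
∠(n_0, n_2) = 177.84°
δ = |180° − 177.84°| = 2.16°
2.16° ≤ 2α = 11.42°  →  valid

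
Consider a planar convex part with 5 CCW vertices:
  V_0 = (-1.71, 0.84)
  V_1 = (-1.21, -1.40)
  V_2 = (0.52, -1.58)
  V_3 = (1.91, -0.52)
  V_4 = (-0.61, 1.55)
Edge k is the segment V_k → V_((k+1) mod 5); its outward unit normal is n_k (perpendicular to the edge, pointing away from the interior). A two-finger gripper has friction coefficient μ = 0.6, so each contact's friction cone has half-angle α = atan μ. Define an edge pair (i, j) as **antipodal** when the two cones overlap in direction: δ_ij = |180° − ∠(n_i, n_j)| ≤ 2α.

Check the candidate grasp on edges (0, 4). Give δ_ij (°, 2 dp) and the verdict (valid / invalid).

α = atan 0.6 = 30.96°;  2α = 61.93°
edge 0: e_0 = (+0.50, -2.24);  n_0 = (-0.9760, -0.2179)
edge 4: e_4 = (-1.10, -0.71);  n_4 = (-0.5423, +0.8402)
∠(n_0, n_4) = 69.74°
δ = |180° − 69.74°| = 110.26°
110.26° > 2α = 61.93°  →  invalid

δ = 110.26°, invalid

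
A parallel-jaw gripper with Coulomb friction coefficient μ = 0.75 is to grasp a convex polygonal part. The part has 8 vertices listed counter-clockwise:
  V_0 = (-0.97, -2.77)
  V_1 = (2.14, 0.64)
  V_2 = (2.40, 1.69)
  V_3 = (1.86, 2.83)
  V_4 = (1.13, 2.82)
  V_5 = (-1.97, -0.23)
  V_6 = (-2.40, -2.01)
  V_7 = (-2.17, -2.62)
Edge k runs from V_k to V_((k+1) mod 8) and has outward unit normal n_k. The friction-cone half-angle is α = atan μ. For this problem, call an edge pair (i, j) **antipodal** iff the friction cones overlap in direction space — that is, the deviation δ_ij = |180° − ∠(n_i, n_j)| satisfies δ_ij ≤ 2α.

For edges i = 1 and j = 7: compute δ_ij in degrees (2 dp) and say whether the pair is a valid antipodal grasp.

α = atan 0.75 = 36.87°;  2α = 73.74°
edge 1: e_1 = (+0.26, +1.05);  n_1 = (+0.9707, -0.2404)
edge 7: e_7 = (+1.20, -0.15);  n_7 = (-0.1240, -0.9923)
∠(n_1, n_7) = 83.22°
δ = |180° − 83.22°| = 96.78°
96.78° > 2α = 73.74°  →  invalid

δ = 96.78°, invalid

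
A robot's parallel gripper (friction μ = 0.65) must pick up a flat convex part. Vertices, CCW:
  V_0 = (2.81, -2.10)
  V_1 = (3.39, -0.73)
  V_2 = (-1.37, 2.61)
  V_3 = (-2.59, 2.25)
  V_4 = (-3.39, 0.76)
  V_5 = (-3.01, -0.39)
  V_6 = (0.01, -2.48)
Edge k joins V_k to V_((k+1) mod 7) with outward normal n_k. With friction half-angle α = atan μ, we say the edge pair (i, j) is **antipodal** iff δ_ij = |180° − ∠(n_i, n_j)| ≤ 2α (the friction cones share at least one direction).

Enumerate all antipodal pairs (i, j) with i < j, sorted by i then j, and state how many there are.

α = atan 0.65 = 33.02°;  2α = 66.05°
n_0 = (+0.9209, -0.3899)
n_1 = (+0.5744, +0.8186)
n_2 = (-0.2830, +0.9591)
n_3 = (-0.8810, +0.4730)
n_4 = (-0.9495, -0.3137)
n_5 = (-0.5691, -0.8223)
n_6 = (+0.1345, -0.9909)
  (0,1): δ = 102.11°  ·
  (0,2): δ = 50.61°  ✓
  (0,3): δ = 5.29°  ✓
  (0,4): δ = 41.23°  ✓
  (0,5): δ = 78.26°  ·
  (0,6): δ = 120.67°  ·
  (1,2): δ = 128.50°  ·
  (1,3): δ = 83.18°  ·
  (1,4): δ = 36.66°  ✓
  (1,5): δ = 0.37°  ✓
  (1,6): δ = 42.79°  ✓
  (2,3): δ = 134.67°  ·
  (2,4): δ = 88.16°  ·
  (2,5): δ = 51.13°  ✓
  (2,6): δ = 8.71°  ✓
  (3,4): δ = 133.48°  ·
  (3,5): δ = 96.45°  ·
  (3,6): δ = 54.04°  ✓
  (4,5): δ = 142.97°  ·
  (4,6): δ = 100.56°  ·
  (5,6): δ = 137.59°  ·
antipodal pairs: 9

count = 9; pairs: (0,2), (0,3), (0,4), (1,4), (1,5), (1,6), (2,5), (2,6), (3,6)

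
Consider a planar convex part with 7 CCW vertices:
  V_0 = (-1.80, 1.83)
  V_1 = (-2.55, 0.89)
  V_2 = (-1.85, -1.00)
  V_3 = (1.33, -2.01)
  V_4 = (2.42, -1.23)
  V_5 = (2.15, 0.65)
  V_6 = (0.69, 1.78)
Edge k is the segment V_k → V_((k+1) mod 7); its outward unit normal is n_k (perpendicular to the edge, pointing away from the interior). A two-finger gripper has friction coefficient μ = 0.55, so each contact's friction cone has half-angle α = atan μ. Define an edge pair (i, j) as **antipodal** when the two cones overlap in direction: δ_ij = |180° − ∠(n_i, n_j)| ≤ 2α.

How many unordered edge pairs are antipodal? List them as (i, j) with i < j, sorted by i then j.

α = atan 0.55 = 28.81°;  2α = 57.62°
n_0 = (-0.7817, +0.6237)
n_1 = (-0.9377, -0.3473)
n_2 = (-0.3027, -0.9531)
n_3 = (+0.5819, -0.8132)
n_4 = (+0.9898, +0.1422)
n_5 = (+0.6121, +0.7908)
n_6 = (+0.0201, +0.9998)
  (0,1): δ = 121.09°  ·
  (0,2): δ = 69.03°  ·
  (0,3): δ = 15.83°  ✓
  (0,4): δ = 46.76°  ✓
  (0,5): δ = 90.85°  ·
  (0,6): δ = 127.44°  ·
  (1,2): δ = 127.94°  ·
  (1,3): δ = 74.74°  ·
  (1,4): δ = 12.15°  ✓
  (1,5): δ = 31.94°  ✓
  (1,6): δ = 68.53°  ·
  (2,3): δ = 126.79°  ·
  (2,4): δ = 64.21°  ·
  (2,5): δ = 20.12°  ✓
  (2,6): δ = 16.47°  ✓
  (3,4): δ = 117.41°  ·
  (3,5): δ = 73.33°  ·
  (3,6): δ = 36.74°  ✓
  (4,5): δ = 135.91°  ·
  (4,6): δ = 99.32°  ·
  (5,6): δ = 143.41°  ·
antipodal pairs: 7

count = 7; pairs: (0,3), (0,4), (1,4), (1,5), (2,5), (2,6), (3,6)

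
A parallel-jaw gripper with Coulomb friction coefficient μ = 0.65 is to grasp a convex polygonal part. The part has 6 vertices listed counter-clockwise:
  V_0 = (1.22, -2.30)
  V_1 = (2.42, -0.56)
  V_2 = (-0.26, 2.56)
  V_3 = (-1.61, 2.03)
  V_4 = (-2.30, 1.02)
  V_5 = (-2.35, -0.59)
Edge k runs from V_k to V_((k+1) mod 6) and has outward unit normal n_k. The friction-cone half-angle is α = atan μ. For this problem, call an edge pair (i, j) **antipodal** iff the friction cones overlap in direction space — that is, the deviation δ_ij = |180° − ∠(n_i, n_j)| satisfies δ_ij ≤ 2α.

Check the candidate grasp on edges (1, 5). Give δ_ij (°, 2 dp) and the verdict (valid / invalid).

δ = 23.74°, valid

α = atan 0.65 = 33.02°;  2α = 66.05°
edge 1: e_1 = (-2.68, +3.12);  n_1 = (+0.7586, +0.6516)
edge 5: e_5 = (+3.57, -1.71);  n_5 = (-0.4320, -0.9019)
∠(n_1, n_5) = 156.26°
δ = |180° − 156.26°| = 23.74°
23.74° ≤ 2α = 66.05°  →  valid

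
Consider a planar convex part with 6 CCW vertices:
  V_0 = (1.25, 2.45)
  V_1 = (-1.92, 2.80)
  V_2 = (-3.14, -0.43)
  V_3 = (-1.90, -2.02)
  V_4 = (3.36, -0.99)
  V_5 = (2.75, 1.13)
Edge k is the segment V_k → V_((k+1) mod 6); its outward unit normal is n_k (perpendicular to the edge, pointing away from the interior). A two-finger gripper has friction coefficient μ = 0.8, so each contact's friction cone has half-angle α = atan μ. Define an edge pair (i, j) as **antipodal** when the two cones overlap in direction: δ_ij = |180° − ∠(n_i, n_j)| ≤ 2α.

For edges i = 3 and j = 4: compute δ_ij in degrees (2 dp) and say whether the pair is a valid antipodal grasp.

α = atan 0.8 = 38.66°;  2α = 77.32°
edge 3: e_3 = (+5.26, +1.03);  n_3 = (+0.1922, -0.9814)
edge 4: e_4 = (-0.61, +2.12);  n_4 = (+0.9610, +0.2765)
∠(n_3, n_4) = 94.97°
δ = |180° − 94.97°| = 85.03°
85.03° > 2α = 77.32°  →  invalid

δ = 85.03°, invalid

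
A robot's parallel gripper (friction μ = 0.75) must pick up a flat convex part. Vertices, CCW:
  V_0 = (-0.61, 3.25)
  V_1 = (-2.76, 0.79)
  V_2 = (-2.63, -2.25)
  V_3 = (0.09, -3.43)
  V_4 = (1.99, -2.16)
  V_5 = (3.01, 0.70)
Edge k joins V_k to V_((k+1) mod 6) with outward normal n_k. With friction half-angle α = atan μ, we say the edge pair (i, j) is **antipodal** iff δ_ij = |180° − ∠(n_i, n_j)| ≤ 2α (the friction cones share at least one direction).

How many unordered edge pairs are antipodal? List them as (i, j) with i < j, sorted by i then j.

α = atan 0.75 = 36.87°;  2α = 73.74°
n_0 = (-0.7530, +0.6581)
n_1 = (-0.9991, -0.0427)
n_2 = (-0.3980, -0.9174)
n_3 = (+0.5557, -0.8314)
n_4 = (+0.9419, -0.3359)
n_5 = (+0.5759, +0.8175)
  (0,1): δ = 136.40°  ·
  (0,2): δ = 72.30°  ✓
  (0,3): δ = 15.09°  ✓
  (0,4): δ = 21.52°  ✓
  (0,5): δ = 95.99°  ·
  (1,2): δ = 115.90°  ·
  (1,3): δ = 58.69°  ✓
  (1,4): δ = 22.08°  ✓
  (1,5): δ = 52.39°  ✓
  (2,3): δ = 122.79°  ·
  (2,4): δ = 86.18°  ·
  (2,5): δ = 11.71°  ✓
  (3,4): δ = 143.39°  ·
  (3,5): δ = 68.92°  ✓
  (4,5): δ = 105.53°  ·
antipodal pairs: 8

count = 8; pairs: (0,2), (0,3), (0,4), (1,3), (1,4), (1,5), (2,5), (3,5)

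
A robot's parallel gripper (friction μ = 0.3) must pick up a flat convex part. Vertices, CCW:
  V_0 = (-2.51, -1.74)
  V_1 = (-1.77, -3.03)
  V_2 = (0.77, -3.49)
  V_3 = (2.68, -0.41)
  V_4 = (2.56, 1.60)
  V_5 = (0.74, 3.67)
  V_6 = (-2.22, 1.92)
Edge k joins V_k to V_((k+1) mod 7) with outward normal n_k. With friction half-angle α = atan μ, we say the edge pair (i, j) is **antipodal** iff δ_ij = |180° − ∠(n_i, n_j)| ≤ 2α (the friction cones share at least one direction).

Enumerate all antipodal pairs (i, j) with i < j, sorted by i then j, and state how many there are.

α = atan 0.3 = 16.70°;  2α = 33.40°
n_0 = (-0.8674, -0.4976)
n_1 = (-0.1782, -0.9840)
n_2 = (+0.8499, -0.5270)
n_3 = (+0.9982, +0.0596)
n_4 = (+0.7510, +0.6603)
n_5 = (-0.5089, +0.8608)
n_6 = (-0.9969, +0.0790)
  (0,1): δ = 130.11°  ·
  (0,2): δ = 61.64°  ·
  (0,3): δ = 26.42°  ✓
  (0,4): δ = 11.48°  ✓
  (0,5): δ = 90.75°  ·
  (0,6): δ = 145.63°  ·
  (1,2): δ = 111.54°  ·
  (1,3): δ = 76.32°  ·
  (1,4): δ = 38.41°  ·
  (1,5): δ = 40.86°  ·
  (1,6): δ = 95.73°  ·
  (2,3): δ = 144.78°  ·
  (2,4): δ = 106.87°  ·
  (2,5): δ = 27.60°  ✓
  (2,6): δ = 27.27°  ✓
  (3,4): δ = 142.09°  ·
  (3,5): δ = 62.82°  ·
  (3,6): δ = 7.95°  ✓
  (4,5): δ = 100.73°  ·
  (4,6): δ = 45.85°  ·
  (5,6): δ = 125.12°  ·
antipodal pairs: 5

count = 5; pairs: (0,3), (0,4), (2,5), (2,6), (3,6)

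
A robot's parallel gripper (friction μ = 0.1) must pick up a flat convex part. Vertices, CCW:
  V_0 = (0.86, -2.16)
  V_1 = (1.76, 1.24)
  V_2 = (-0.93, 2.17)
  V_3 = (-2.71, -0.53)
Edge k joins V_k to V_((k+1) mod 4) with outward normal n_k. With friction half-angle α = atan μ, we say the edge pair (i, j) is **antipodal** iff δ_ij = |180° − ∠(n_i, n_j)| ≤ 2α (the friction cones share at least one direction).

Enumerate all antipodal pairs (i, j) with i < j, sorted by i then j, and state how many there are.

α = atan 0.1 = 5.71°;  2α = 11.42°
n_0 = (+0.9667, -0.2559)
n_1 = (+0.3267, +0.9451)
n_2 = (-0.8349, +0.5504)
n_3 = (-0.4153, -0.9097)
  (0,1): δ = 94.25°  ·
  (0,2): δ = 18.57°  ·
  (0,3): δ = 80.29°  ·
  (1,2): δ = 104.32°  ·
  (1,3): δ = 5.47°  ✓
  (2,3): δ = 81.15°  ·
antipodal pairs: 1

count = 1; pairs: (1,3)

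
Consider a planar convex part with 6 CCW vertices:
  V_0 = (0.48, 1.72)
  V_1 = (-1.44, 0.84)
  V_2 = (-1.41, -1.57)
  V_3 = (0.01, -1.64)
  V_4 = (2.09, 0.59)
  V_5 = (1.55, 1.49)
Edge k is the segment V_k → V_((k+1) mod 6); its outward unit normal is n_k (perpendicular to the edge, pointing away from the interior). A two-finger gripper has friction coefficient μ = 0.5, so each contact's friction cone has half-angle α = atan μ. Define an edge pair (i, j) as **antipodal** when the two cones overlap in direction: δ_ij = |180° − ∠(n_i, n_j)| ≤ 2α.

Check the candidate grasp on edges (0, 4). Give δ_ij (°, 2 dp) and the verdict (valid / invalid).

α = atan 0.5 = 26.57°;  2α = 53.13°
edge 0: e_0 = (-1.92, -0.88);  n_0 = (-0.4167, +0.9091)
edge 4: e_4 = (-0.54, +0.90);  n_4 = (+0.8575, +0.5145)
∠(n_0, n_4) = 83.66°
δ = |180° − 83.66°| = 96.34°
96.34° > 2α = 53.13°  →  invalid

δ = 96.34°, invalid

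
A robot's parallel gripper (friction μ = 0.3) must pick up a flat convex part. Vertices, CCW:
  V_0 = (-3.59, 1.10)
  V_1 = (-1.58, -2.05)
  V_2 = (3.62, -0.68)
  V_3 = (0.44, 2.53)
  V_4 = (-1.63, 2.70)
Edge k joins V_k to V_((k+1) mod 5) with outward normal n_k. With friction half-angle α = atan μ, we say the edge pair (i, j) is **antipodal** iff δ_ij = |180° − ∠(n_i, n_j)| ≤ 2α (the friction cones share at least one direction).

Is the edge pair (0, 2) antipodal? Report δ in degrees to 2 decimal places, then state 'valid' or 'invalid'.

δ = 12.19°, valid

α = atan 0.3 = 16.70°;  2α = 33.40°
edge 0: e_0 = (+2.01, -3.15);  n_0 = (-0.8430, -0.5379)
edge 2: e_2 = (-3.18, +3.21);  n_2 = (+0.7104, +0.7038)
∠(n_0, n_2) = 167.81°
δ = |180° − 167.81°| = 12.19°
12.19° ≤ 2α = 33.40°  →  valid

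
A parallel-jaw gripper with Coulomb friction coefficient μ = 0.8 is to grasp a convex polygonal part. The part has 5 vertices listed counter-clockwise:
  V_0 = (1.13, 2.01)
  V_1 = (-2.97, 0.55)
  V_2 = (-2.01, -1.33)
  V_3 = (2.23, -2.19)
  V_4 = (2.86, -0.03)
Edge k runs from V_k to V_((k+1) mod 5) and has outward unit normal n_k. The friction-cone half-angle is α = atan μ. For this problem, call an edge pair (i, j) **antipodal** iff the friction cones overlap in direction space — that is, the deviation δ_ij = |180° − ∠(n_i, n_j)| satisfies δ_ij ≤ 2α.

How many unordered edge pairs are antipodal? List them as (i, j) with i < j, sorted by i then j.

count = 5; pairs: (0,2), (0,3), (1,3), (1,4), (2,4)

α = atan 0.8 = 38.66°;  2α = 77.32°
n_0 = (-0.3355, +0.9421)
n_1 = (-0.8906, -0.4548)
n_2 = (-0.1988, -0.9800)
n_3 = (+0.9600, -0.2800)
n_4 = (+0.7627, +0.6468)
  (0,1): δ = 82.55°  ·
  (0,2): δ = 31.07°  ✓
  (0,3): δ = 54.14°  ✓
  (0,4): δ = 110.70°  ·
  (1,2): δ = 128.52°  ·
  (1,3): δ = 43.31°  ✓
  (1,4): δ = 13.25°  ✓
  (2,3): δ = 94.79°  ·
  (2,4): δ = 38.23°  ✓
  (3,4): δ = 123.44°  ·
antipodal pairs: 5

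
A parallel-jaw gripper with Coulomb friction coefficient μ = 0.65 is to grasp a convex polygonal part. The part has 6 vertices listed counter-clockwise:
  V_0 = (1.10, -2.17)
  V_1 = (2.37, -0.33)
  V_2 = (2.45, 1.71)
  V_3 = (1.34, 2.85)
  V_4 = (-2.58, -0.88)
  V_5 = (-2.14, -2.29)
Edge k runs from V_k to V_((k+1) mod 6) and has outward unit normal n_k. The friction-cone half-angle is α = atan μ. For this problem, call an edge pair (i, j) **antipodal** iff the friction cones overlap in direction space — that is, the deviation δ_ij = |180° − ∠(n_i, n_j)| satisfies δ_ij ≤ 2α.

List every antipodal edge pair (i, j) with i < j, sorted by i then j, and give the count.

count = 7; pairs: (0,3), (0,4), (1,3), (1,4), (2,4), (2,5), (3,5)

α = atan 0.65 = 33.02°;  2α = 66.05°
n_0 = (+0.8230, -0.5680)
n_1 = (+0.9992, -0.0392)
n_2 = (+0.7165, +0.6976)
n_3 = (-0.6893, +0.7244)
n_4 = (-0.9546, -0.2979)
n_5 = (+0.0370, -0.9993)
  (0,1): δ = 147.63°  ·
  (0,2): δ = 101.15°  ·
  (0,3): δ = 11.81°  ✓
  (0,4): δ = 51.94°  ✓
  (0,5): δ = 126.74°  ·
  (1,2): δ = 133.52°  ·
  (1,3): δ = 44.18°  ✓
  (1,4): δ = 19.58°  ✓
  (1,5): δ = 94.37°  ·
  (2,3): δ = 90.66°  ·
  (2,4): δ = 26.91°  ✓
  (2,5): δ = 47.88°  ✓
  (3,4): δ = 116.25°  ·
  (3,5): δ = 41.46°  ✓
  (4,5): δ = 105.21°  ·
antipodal pairs: 7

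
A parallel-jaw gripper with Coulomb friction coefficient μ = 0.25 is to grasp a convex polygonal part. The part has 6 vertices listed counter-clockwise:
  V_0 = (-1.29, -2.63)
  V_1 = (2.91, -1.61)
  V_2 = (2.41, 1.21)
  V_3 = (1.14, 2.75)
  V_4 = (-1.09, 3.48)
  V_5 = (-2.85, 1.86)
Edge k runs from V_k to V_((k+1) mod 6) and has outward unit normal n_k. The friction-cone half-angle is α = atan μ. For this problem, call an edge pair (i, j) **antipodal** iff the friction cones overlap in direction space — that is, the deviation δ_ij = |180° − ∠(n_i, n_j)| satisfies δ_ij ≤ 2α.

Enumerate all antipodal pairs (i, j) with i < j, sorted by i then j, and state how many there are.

α = atan 0.25 = 14.04°;  2α = 28.07°
n_0 = (+0.2360, -0.9718)
n_1 = (+0.9846, +0.1746)
n_2 = (+0.7715, +0.6362)
n_3 = (+0.3111, +0.9504)
n_4 = (-0.6772, +0.7358)
n_5 = (-0.9446, -0.3282)
  (0,1): δ = 93.60°  ·
  (0,2): δ = 64.14°  ·
  (0,3): δ = 31.78°  ·
  (0,4): δ = 28.98°  ·
  (0,5): δ = 95.51°  ·
  (1,2): δ = 150.54°  ·
  (1,3): δ = 118.18°  ·
  (1,4): δ = 57.43°  ·
  (1,5): δ = 9.10°  ✓
  (2,3): δ = 147.64°  ·
  (2,4): δ = 86.88°  ·
  (2,5): δ = 20.35°  ✓
  (3,4): δ = 119.25°  ·
  (3,5): δ = 52.71°  ·
  (4,5): δ = 113.47°  ·
antipodal pairs: 2

count = 2; pairs: (1,5), (2,5)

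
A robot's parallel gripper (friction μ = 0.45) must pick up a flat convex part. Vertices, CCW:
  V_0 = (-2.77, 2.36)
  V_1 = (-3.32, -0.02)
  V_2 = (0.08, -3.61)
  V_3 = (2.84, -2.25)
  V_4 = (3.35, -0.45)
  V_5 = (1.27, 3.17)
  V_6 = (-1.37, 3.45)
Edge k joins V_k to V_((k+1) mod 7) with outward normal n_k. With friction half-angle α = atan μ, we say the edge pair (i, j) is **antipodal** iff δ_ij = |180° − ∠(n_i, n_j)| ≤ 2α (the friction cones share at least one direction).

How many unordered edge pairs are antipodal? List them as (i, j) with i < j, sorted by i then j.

count = 7; pairs: (0,3), (0,4), (1,4), (1,5), (2,5), (2,6), (3,6)

α = atan 0.45 = 24.23°;  2α = 48.46°
n_0 = (-0.9743, +0.2252)
n_1 = (-0.7261, -0.6876)
n_2 = (+0.4420, -0.8970)
n_3 = (+0.9621, -0.2726)
n_4 = (+0.8671, +0.4982)
n_5 = (+0.1055, +0.9944)
n_6 = (-0.6143, +0.7890)
  (0,1): δ = 123.54°  ·
  (0,2): δ = 50.76°  ·
  (0,3): δ = 2.81°  ✓
  (0,4): δ = 42.89°  ✓
  (0,5): δ = 96.96°  ·
  (0,6): δ = 140.92°  ·
  (1,2): δ = 107.21°  ·
  (1,3): δ = 59.26°  ·
  (1,4): δ = 13.56°  ✓
  (1,5): δ = 40.50°  ✓
  (1,6): δ = 84.46°  ·
  (2,3): δ = 132.05°  ·
  (2,4): δ = 86.35°  ·
  (2,5): δ = 32.29°  ✓
  (2,6): δ = 11.67°  ✓
  (3,4): δ = 134.30°  ·
  (3,5): δ = 80.23°  ·
  (3,6): δ = 36.28°  ✓
  (4,5): δ = 125.94°  ·
  (4,6): δ = 81.98°  ·
  (5,6): δ = 136.04°  ·
antipodal pairs: 7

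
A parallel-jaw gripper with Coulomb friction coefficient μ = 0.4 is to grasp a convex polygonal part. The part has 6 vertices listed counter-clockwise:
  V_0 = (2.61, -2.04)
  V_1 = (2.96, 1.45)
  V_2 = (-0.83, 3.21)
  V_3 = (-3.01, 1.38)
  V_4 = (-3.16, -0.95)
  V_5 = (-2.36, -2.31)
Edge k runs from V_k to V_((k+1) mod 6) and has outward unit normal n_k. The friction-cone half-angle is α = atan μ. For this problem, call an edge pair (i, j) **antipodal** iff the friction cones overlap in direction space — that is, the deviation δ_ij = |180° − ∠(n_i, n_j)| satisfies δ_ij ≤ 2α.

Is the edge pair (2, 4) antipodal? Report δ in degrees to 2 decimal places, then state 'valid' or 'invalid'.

δ = 99.55°, invalid

α = atan 0.4 = 21.80°;  2α = 43.60°
edge 2: e_2 = (-2.18, -1.83);  n_2 = (-0.6429, +0.7659)
edge 4: e_4 = (+0.80, -1.36);  n_4 = (-0.8619, -0.5070)
∠(n_2, n_4) = 80.45°
δ = |180° − 80.45°| = 99.55°
99.55° > 2α = 43.60°  →  invalid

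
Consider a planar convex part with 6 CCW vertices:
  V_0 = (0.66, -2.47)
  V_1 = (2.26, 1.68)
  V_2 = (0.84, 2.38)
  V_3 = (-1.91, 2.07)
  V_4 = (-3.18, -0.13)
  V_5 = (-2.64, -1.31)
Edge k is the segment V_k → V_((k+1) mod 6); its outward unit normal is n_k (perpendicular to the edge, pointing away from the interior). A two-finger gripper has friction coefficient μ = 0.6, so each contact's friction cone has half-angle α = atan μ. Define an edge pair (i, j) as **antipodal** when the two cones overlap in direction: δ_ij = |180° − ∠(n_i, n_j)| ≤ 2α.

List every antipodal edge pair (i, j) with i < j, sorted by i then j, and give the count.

count = 5; pairs: (0,3), (0,4), (1,4), (1,5), (2,5)

α = atan 0.6 = 30.96°;  2α = 61.93°
n_0 = (+0.9331, -0.3597)
n_1 = (+0.4422, +0.8969)
n_2 = (-0.1120, +0.9937)
n_3 = (-0.8661, +0.4999)
n_4 = (-0.9093, -0.4161)
n_5 = (-0.3316, -0.9434)
  (0,1): δ = 95.16°  ·
  (0,2): δ = 62.48°  ·
  (0,3): δ = 8.91°  ✓
  (0,4): δ = 45.67°  ✓
  (0,5): δ = 91.72°  ·
  (1,2): δ = 147.33°  ·
  (1,3): δ = 93.76°  ·
  (1,4): δ = 39.17°  ✓
  (1,5): δ = 6.87°  ✓
  (2,3): δ = 126.43°  ·
  (2,4): δ = 71.84°  ·
  (2,5): δ = 25.80°  ✓
  (3,4): δ = 125.41°  ·
  (3,5): δ = 79.37°  ·
  (4,5): δ = 133.96°  ·
antipodal pairs: 5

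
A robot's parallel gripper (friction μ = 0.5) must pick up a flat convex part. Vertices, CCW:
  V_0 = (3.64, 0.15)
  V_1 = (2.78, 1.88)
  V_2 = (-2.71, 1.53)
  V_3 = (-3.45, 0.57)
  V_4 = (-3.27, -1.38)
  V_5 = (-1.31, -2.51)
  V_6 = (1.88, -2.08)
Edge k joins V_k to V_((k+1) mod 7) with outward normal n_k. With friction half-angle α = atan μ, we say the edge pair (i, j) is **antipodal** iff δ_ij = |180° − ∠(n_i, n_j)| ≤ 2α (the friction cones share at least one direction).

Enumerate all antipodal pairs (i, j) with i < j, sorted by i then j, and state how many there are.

α = atan 0.5 = 26.57°;  2α = 53.13°
n_0 = (+0.8955, +0.4451)
n_1 = (-0.0636, +0.9980)
n_2 = (-0.7920, +0.6105)
n_3 = (-0.9958, -0.0919)
n_4 = (-0.4995, -0.8663)
n_5 = (+0.1336, -0.9910)
n_6 = (+0.7850, -0.6195)
  (0,1): δ = 112.78°  ·
  (0,2): δ = 64.06°  ·
  (0,3): δ = 21.16°  ✓
  (0,4): δ = 33.60°  ✓
  (0,5): δ = 71.24°  ·
  (0,6): δ = 115.29°  ·
  (1,2): δ = 131.27°  ·
  (1,3): δ = 88.37°  ·
  (1,4): δ = 33.61°  ✓
  (1,5): δ = 4.03°  ✓
  (1,6): δ = 48.07°  ✓
  (2,3): δ = 137.10°  ·
  (2,4): δ = 82.34°  ·
  (2,5): δ = 44.70°  ✓
  (2,6): δ = 0.66°  ✓
  (3,4): δ = 125.24°  ·
  (3,5): δ = 87.60°  ·
  (3,6): δ = 43.56°  ✓
  (4,5): δ = 142.36°  ·
  (4,6): δ = 98.32°  ·
  (5,6): δ = 135.96°  ·
antipodal pairs: 8

count = 8; pairs: (0,3), (0,4), (1,4), (1,5), (1,6), (2,5), (2,6), (3,6)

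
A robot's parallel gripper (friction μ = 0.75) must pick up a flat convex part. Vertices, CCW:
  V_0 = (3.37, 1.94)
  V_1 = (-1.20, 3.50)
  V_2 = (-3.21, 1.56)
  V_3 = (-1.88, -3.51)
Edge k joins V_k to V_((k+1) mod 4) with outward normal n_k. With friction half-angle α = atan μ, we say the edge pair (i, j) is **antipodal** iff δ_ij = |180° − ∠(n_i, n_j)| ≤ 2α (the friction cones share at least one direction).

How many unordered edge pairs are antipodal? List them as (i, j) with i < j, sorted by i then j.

count = 4; pairs: (0,2), (0,3), (1,3), (2,3)

α = atan 0.75 = 36.87°;  2α = 73.74°
n_0 = (+0.3231, +0.9464)
n_1 = (-0.6945, +0.7195)
n_2 = (-0.9673, -0.2537)
n_3 = (+0.7202, -0.6938)
  (0,1): δ = 117.17°  ·
  (0,2): δ = 56.45°  ✓
  (0,3): δ = 64.92°  ✓
  (1,2): δ = 119.29°  ·
  (1,3): δ = 2.09°  ✓
  (2,3): δ = 58.63°  ✓
antipodal pairs: 4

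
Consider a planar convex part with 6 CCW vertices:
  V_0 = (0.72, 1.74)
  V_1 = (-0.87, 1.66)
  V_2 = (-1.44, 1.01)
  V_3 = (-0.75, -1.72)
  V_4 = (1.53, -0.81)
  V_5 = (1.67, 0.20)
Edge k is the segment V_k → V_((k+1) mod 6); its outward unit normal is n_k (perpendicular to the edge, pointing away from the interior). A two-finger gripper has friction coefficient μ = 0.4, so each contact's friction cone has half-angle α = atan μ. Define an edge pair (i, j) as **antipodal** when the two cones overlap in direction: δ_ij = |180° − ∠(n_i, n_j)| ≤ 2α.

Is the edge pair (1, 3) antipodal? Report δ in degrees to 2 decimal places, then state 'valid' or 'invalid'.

α = atan 0.4 = 21.80°;  2α = 43.60°
edge 1: e_1 = (-0.57, -0.65);  n_1 = (-0.7519, +0.6593)
edge 3: e_3 = (+2.28, +0.91);  n_3 = (+0.3707, -0.9288)
∠(n_1, n_3) = 153.01°
δ = |180° − 153.01°| = 26.99°
26.99° ≤ 2α = 43.60°  →  valid

δ = 26.99°, valid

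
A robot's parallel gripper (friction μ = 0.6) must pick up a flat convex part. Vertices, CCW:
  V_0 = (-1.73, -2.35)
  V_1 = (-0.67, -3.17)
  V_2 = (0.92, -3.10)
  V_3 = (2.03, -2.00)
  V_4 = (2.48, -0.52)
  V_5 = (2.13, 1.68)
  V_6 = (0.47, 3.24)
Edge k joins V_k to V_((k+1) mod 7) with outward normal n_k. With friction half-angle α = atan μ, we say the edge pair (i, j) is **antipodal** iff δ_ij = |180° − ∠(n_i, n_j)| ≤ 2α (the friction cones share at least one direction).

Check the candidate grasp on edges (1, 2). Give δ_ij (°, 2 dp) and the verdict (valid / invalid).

α = atan 0.6 = 30.96°;  2α = 61.93°
edge 1: e_1 = (+1.59, +0.07);  n_1 = (+0.0440, -0.9990)
edge 2: e_2 = (+1.11, +1.10);  n_2 = (+0.7039, -0.7103)
∠(n_1, n_2) = 42.22°
δ = |180° − 42.22°| = 137.78°
137.78° > 2α = 61.93°  →  invalid

δ = 137.78°, invalid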